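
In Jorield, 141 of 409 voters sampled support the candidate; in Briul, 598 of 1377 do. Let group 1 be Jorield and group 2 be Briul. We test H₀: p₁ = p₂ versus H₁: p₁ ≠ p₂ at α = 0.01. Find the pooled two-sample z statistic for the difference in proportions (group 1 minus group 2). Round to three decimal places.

p̂₁ = 141/409 = 0.344743, p̂₂ = 598/1377 = 0.434277.
Pooled p̂ = (141+598)/(409+1377) = 739/1786 = 0.413774.
SE = √(p̂(1−p̂)(1/n₁+1/n₂)) = √(0.413774·0.586226·0.0031712) = √(0.000769223) = 0.027735.
z = (0.344743 − 0.434277)/0.027735 = -0.089534/0.027735 = -3.228.
p-value = 2·P(Z > 3.228) ≈ 0.0012. With α = 0.01, reject H₀.

z = -3.228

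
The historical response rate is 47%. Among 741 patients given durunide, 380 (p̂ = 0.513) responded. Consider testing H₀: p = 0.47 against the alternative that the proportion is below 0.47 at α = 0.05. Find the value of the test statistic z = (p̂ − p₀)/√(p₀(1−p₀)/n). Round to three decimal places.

z = 2.335

p̂ = 380/741 = 0.512821.
SE = √(p₀(1−p₀)/n) = √(0.2491/741) = 0.018335.
z = (0.512821 − 0.47)/0.018335 = 0.042821/0.018335 = 2.335.
p-value = P(Z < 2.335) ≈ 0.9902. With α = 0.05, fail to reject H₀.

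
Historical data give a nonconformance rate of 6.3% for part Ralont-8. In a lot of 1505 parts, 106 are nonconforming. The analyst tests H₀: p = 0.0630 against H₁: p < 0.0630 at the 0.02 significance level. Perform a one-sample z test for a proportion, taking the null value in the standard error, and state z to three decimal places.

z = 1.187

p̂ = 106/1505 = 0.07043.
SE = √(p₀(1−p₀)/n) = √(0.059031/1505) = 0.00626.
z = (0.07043 − 0.063)/0.00626 = 0.00743/0.00626 = 1.187.
p-value = P(Z < 1.187) ≈ 0.8823. With α = 0.02, fail to reject H₀.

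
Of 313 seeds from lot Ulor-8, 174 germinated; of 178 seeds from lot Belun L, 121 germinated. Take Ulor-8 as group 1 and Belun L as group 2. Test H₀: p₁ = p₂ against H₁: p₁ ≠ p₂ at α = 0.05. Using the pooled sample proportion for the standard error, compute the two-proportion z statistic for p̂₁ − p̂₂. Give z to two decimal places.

z = -2.69

p̂₁ = 174/313 ≈ 0.5559, p̂₂ = 121/178 ≈ 0.6798.
Pooled p̂ = (174+121)/(313+178) = 295/491 = 0.6008.
SE = √(p̂(1−p̂)(1/n₁+1/n₂)) = √(0.6008·0.3992·0.00881287) = √(0.00211365) = 0.0460.
z = (0.5559 − 0.6798)/0.0460 = -0.1239/0.0460 = -2.69.
Two-sided p-value ≈ 2·Φ(−2.694) = 0.0071. With α = 0.05, reject H₀.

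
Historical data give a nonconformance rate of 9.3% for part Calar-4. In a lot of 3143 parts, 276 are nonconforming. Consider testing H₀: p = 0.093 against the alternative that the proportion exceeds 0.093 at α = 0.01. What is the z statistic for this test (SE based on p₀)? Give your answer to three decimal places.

p̂ = 276/3143 ≈ 0.087814.
Under H₀, SE = √(0.093·0.907/3143) = √(2.68377e-05) = 0.005181.
z = (0.087814 − 0.093)/0.005181 = -0.005186/0.005181 = -1.001.
p-value = P(Z > -1.001) ≈ 0.8416, so at α = 0.01 we fail to reject H₀.

z = -1.001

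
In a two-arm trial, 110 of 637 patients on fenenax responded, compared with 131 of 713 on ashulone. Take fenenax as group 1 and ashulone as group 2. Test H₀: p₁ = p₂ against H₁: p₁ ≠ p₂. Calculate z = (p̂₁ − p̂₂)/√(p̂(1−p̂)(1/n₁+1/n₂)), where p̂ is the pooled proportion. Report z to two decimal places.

p̂₁ = 110/637 ≈ 0.1727, p̂₂ = 131/713 ≈ 0.1837.
Pooled p̂ = (110+131)/(637+713) = 241/1350 = 0.1785.
SE = √(p̂(1−p̂)(1/n₁+1/n₂)) = √(0.1785·0.8215·0.00297238) = √(0.000435899) = 0.0209.
z = (0.1727 − 0.1837)/0.0209 = -0.0110/0.0209 = -0.53.

z = -0.53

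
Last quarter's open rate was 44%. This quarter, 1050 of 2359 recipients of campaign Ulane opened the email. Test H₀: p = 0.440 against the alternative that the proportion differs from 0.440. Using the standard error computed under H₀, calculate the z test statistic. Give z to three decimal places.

z = 0.499

p̂ = 1050/2359 ≈ 0.44510.
Standard error under H₀: √(0.44×0.56/2359) = 0.01022.
z = (0.44510 − 0.44)/0.01022 = 0.00510/0.01022 = 0.499.
Two-sided p-value ≈ 2·Φ(−0.499) = 0.6175.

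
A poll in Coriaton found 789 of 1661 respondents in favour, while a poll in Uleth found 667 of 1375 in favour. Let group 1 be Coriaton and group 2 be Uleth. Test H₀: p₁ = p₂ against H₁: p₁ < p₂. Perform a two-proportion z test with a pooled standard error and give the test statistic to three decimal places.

z = -0.553

p̂₁ = 789/1661 ≈ 0.47502, p̂₂ = 667/1375 ≈ 0.48509.
Pooled p̂ = (789+667)/(1661+1375) = 1456/3036 = 0.47958.
SE = √(p̂(1−p̂)(1/n₁+1/n₂)) = √(0.47958·0.52042·0.00132932) = √(0.000331776) = 0.01821.
z = (0.47502 − 0.48509)/0.01821 = -0.01007/0.01821 = -0.553.
p-value = P(Z < -0.553) ≈ 0.2901.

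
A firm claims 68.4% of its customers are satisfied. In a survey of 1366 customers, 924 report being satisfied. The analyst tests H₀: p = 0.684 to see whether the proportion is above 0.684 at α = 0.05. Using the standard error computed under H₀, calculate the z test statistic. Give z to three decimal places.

p̂ = 924/1366 ≈ 0.67643.
Under H₀, SE = √(0.684·0.316/1366) = √(0.000158231) = 0.01258.
z = (0.67643 − 0.684)/0.01258 = -0.00757/0.01258 = -0.602.
p-value = P(Z > -0.602) ≈ 0.7264; since p > α = 0.05, fail to reject H₀.

z = -0.602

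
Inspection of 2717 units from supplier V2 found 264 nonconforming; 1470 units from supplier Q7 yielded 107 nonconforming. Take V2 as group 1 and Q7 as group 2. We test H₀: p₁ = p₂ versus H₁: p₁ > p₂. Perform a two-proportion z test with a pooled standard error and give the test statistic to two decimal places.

z = 2.65

p̂₁ = 264/2717 = 0.0972, p̂₂ = 107/1470 = 0.0728.
Pooled p̂ = (264+107)/(2717+1470) = 371/4187 = 0.0886.
SE = √(0.0807563 × 0.00104833) = 0.0092.
z = (0.0972 − 0.0728)/0.0092 = 0.0244/0.0092 = 2.65.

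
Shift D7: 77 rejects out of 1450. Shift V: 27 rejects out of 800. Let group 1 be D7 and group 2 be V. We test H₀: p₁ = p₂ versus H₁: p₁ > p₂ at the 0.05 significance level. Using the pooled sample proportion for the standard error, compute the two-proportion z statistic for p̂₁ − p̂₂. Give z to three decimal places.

p̂₁ = 77/1450 = 0.053103, p̂₂ = 27/800 = 0.033750.
Pooled p̂ = (77+27)/(1450+800) = 104/2250 = 0.046222.
SE = √(p̂(1−p̂)(1/n₁+1/n₂)) = √(0.046222·0.953778·0.00193966) = √(8.55111e-05) = 0.009247.
z = (0.053103 − 0.033750)/0.009247 = 0.019353/0.009247 = 2.093.
p-value = P(Z > 2.093) ≈ 0.0182. With α = 0.05, reject H₀.

z = 2.093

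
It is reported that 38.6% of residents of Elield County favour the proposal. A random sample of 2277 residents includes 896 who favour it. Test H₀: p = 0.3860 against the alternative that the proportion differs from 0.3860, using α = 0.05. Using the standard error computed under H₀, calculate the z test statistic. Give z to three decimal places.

p̂ = 896/2277 = 0.39350.
Under H₀, SE = √(0.386·0.614/2277) = √(0.000104086) = 0.01020.
z = (0.39350 − 0.386)/0.01020 = 0.00750/0.01020 = 0.735.
p-value = 2·P(Z > 0.735) ≈ 0.4622. With α = 0.05, fail to reject H₀.

z = 0.735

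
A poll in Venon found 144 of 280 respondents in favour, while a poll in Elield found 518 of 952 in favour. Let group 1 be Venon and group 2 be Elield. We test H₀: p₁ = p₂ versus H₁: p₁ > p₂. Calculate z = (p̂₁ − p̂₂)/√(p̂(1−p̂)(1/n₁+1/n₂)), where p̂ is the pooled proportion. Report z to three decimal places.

z = -0.880

p̂₁ = 144/280 ≈ 0.51429, p̂₂ = 518/952 ≈ 0.54412.
Pooled p̂ = (144+518)/(280+952) = 662/1232 = 0.53734.
SE = √(0.248606 × 0.00462185) = 0.03390.
z = (0.51429 − 0.54412)/0.03390 = -0.02983/0.03390 = -0.880.
p-value = P(Z > -0.880) ≈ 0.8106.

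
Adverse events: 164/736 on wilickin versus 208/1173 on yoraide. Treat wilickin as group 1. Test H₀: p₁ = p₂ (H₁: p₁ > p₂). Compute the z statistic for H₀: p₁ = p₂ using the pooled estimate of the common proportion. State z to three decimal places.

z = 2.443

p̂₁ = 164/736 = 0.22283, p̂₂ = 208/1173 = 0.17732.
Pooled p̂ = (164+208)/(736+1173) = 372/1909 = 0.19487.
SE = √(p̂(1−p̂)(1/n₁+1/n₂)) = √(0.19487·0.80513·0.00221121) = √(0.000346925) = 0.01863.
z = (0.22283 − 0.17732)/0.01863 = 0.04551/0.01863 = 2.443.
p-value = P(Z > 2.443) ≈ 0.0073.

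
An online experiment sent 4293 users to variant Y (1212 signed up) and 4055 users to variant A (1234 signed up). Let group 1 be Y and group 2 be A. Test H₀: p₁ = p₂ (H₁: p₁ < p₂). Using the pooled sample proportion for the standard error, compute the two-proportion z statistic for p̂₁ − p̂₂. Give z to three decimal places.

p̂₁ = 1212/4293 ≈ 0.28232, p̂₂ = 1234/4055 ≈ 0.30432.
Pooled p̂ = (1212+1234)/(4293+4055) = 2446/8348 = 0.29300.
SE = √(0.207153 × 0.000479546) = 0.00997.
z = (0.28232 − 0.30432)/0.00997 = -0.02200/0.00997 = -2.207.
p-value = P(Z < -2.207) ≈ 0.0137.

z = -2.207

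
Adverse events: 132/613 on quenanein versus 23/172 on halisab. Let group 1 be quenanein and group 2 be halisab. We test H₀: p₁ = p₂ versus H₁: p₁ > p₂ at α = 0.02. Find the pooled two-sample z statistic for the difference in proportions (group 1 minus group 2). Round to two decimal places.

z = 2.38

p̂₁ = 132/613 = 0.2153, p̂₂ = 23/172 = 0.1337.
Pooled p̂ = (132+23)/(613+172) = 155/785 = 0.1975.
SE = √(0.158465 × 0.00744527) = 0.0343.
z = (0.2153 − 0.1337)/0.0343 = 0.0816/0.0343 = 2.38.
p-value = P(Z > 2.376) ≈ 0.0087. With α = 0.02, reject H₀.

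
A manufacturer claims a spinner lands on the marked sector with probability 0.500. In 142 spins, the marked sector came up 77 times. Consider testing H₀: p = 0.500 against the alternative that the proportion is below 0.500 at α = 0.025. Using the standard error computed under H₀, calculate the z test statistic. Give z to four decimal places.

z = 1.0070

p̂ = 77/142 = 0.542254.
Under H₀, SE = √(0.5·0.5/142) = √(0.00176056) = 0.041959.
z = (0.542254 − 0.5)/0.041959 = 0.042254/0.041959 = 1.0070.
p-value = P(Z < 1.007) ≈ 0.8430; since p > α = 0.025, fail to reject H₀.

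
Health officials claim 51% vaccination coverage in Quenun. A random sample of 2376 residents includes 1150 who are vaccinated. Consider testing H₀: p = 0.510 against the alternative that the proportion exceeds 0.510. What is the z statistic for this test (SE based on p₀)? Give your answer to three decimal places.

p̂ = 1150/2376 ≈ 0.4840067.
SE = √(p₀(1−p₀)/n) = √(0.2499/2376) = 0.0102556.
z = (0.4840067 − 0.51)/0.0102556 = -0.0259933/0.0102556 = -2.535.

z = -2.535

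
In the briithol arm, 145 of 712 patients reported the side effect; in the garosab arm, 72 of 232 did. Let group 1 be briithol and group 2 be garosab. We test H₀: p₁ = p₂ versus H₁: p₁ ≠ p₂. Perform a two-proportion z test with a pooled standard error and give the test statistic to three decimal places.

p̂₁ = 145/712 = 0.20365, p̂₂ = 72/232 = 0.31034.
Pooled p̂ = (145+72)/(712+232) = 217/944 = 0.22987.
SE = √(p̂(1−p̂)(1/n₁+1/n₂)) = √(0.22987·0.77013·0.00571484) = √(0.00101171) = 0.03181.
z = (0.20365 − 0.31034)/0.03181 = -0.10669/0.03181 = -3.354.
p-value = 2·P(Z > 3.354) ≈ 0.0008.

z = -3.354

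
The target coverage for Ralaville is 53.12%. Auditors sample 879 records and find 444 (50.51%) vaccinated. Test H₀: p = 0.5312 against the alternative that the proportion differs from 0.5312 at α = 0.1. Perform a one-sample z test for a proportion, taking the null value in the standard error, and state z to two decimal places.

p̂ = 444/879 ≈ 0.5051.
Standard error under H₀: √(0.5312×0.4688/879) = 0.0168.
z = (0.5051 − 0.5312)/0.0168 = -0.0261/0.0168 = -1.55.
p-value = 2·P(Z > 1.549) ≈ 0.1213; since p > α = 0.1, fail to reject H₀.

z = -1.55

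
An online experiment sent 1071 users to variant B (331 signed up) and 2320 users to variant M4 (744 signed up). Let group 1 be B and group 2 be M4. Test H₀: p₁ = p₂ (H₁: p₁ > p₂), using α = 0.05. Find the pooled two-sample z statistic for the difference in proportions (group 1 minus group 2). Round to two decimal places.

p̂₁ = 331/1071 ≈ 0.30906, p̂₂ = 744/2320 ≈ 0.32069.
Pooled p̂ = (331+744)/(1071+2320) = 1075/3391 = 0.31702.
SE = √(0.216517 × 0.00136474) = 0.01719.
z = (0.30906 − 0.32069)/0.01719 = -0.01163/0.01719 = -0.68.
p-value = P(Z > -0.677) ≈ 0.7507, so at α = 0.05 we fail to reject H₀.

z = -0.68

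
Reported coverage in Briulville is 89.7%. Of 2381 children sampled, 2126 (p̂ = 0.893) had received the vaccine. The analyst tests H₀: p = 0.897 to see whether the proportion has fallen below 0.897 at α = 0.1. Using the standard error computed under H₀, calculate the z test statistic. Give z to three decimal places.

p̂ = 2126/2381 = 0.89290.
Under H₀, SE = √(0.897·0.103/2381) = √(3.88034e-05) = 0.00623.
z = (0.89290 − 0.897)/0.00623 = -0.00410/0.00623 = -0.658.
p-value = P(Z < -0.658) ≈ 0.2553; since p > α = 0.1, fail to reject H₀.

z = -0.658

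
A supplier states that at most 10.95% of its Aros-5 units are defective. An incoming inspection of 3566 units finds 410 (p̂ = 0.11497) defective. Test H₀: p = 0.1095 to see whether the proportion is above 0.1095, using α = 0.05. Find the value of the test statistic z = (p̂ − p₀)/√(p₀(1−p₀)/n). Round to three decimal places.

z = 1.047

p̂ = 410/3566 = 0.114975.
Standard error under H₀: √(0.1095×0.8905/3566) = 0.005229.
z = (0.114975 − 0.1095)/0.005229 = 0.005475/0.005229 = 1.047.
p-value = P(Z > 1.047) ≈ 0.1476; since p > α = 0.05, fail to reject H₀.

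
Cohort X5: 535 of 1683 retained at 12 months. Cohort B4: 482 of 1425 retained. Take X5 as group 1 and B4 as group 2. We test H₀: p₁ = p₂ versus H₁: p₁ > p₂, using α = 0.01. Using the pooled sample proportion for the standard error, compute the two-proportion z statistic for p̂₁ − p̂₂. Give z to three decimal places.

z = -1.205

p̂₁ = 535/1683 ≈ 0.317885, p̂₂ = 482/1425 ≈ 0.338246.
Pooled p̂ = (535+482)/(1683+1425) = 1017/3108 = 0.327220.
SE = √(p̂(1−p̂)(1/n₁+1/n₂)) = √(0.327220·0.672780·0.00129593) = √(0.000285296) = 0.016891.
z = (0.317885 − 0.338246)/0.016891 = -0.020361/0.016891 = -1.205.
p-value = P(Z > -1.205) ≈ 0.8860. With α = 0.01, fail to reject H₀.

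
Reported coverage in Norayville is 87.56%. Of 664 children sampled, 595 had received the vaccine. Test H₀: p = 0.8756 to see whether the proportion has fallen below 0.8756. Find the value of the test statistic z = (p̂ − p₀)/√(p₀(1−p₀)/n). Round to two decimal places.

p̂ = 595/664 = 0.8961.
SE = √(p₀(1−p₀)/n) = √(0.10892/664) = 0.0128.
z = (0.8961 − 0.8756)/0.0128 = 0.0205/0.0128 = 1.60.

z = 1.60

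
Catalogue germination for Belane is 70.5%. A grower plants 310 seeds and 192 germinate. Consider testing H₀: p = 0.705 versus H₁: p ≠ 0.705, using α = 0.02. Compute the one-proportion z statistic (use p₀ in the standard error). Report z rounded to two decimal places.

p̂ = 192/310 ≈ 0.6194.
SE = √(p₀(1−p₀)/n) = √(0.20798/310) = 0.0259.
z = (0.6194 − 0.705)/0.0259 = -0.0856/0.0259 = -3.31.
p-value = 2·P(Z > 3.307) ≈ 0.0009, so at α = 0.02 we reject H₀.

z = -3.31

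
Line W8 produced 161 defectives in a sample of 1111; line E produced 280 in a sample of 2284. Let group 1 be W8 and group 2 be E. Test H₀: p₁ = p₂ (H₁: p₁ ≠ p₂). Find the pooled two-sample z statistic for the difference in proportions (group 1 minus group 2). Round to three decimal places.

z = 1.815

p̂₁ = 161/1111 = 0.14491, p̂₂ = 280/2284 = 0.12259.
Pooled p̂ = (161+280)/(1111+2284) = 441/3395 = 0.12990.
SE = √(0.113024 × 0.00133792) = 0.01230.
z = (0.14491 − 0.12259)/0.01230 = 0.02232/0.01230 = 1.815.
Two-sided p-value ≈ 2·Φ(−1.815) = 0.0695.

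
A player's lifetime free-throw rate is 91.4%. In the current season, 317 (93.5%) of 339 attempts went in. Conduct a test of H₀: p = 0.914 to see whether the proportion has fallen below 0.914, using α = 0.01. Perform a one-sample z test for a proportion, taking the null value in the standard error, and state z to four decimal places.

p̂ = 317/339 = 0.935103.
Standard error under H₀: √(0.914×0.086/339) = 0.015227.
z = (0.935103 − 0.914)/0.015227 = 0.021103/0.015227 = 1.3859.
p-value = P(Z < 1.386) ≈ 0.9171, so at α = 0.01 we fail to reject H₀.

z = 1.3859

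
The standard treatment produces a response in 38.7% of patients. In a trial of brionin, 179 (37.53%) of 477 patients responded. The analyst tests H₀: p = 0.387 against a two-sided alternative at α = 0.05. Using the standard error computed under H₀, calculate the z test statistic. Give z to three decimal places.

z = -0.526

p̂ = 179/477 = 0.37526.
SE = √(p₀(1−p₀)/n) = √(0.23723/477) = 0.02230.
z = (0.37526 − 0.387)/0.02230 = -0.01174/0.02230 = -0.526.
Two-sided p-value ≈ 2·Φ(−0.526) = 0.5987, so at α = 0.05 we fail to reject H₀.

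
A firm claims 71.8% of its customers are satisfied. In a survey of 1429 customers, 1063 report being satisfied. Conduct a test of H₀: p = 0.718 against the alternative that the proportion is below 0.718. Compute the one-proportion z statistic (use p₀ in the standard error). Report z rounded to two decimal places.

z = 2.17

p̂ = 1063/1429 = 0.74388.
Standard error under H₀: √(0.718×0.282/1429) = 0.01190.
z = (0.74388 − 0.718)/0.01190 = 0.02588/0.01190 = 2.17.
p-value = P(Z < 2.174) ≈ 0.9851.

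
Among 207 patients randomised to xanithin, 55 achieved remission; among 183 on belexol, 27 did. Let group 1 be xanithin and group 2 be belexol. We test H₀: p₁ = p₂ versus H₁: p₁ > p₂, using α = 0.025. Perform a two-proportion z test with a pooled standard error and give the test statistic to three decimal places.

z = 2.858

p̂₁ = 55/207 ≈ 0.26570, p̂₂ = 27/183 ≈ 0.14754.
Pooled p̂ = (55+27)/(207+183) = 82/390 = 0.21026.
SE = √(p̂(1−p̂)(1/n₁+1/n₂)) = √(0.21026·0.78974·0.0102954) = √(0.00170954) = 0.04135.
z = (0.26570 − 0.14754)/0.04135 = 0.11816/0.04135 = 2.858.
p-value = P(Z > 2.858) ≈ 0.0021. With α = 0.025, reject H₀.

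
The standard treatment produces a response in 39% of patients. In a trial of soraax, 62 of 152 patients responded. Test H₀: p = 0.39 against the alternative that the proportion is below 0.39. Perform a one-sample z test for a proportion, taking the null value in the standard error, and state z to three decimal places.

z = 0.452

p̂ = 62/152 = 0.40789.
Standard error under H₀: √(0.39×0.61/152) = 0.03956.
z = (0.40789 − 0.39)/0.03956 = 0.01789/0.03956 = 0.452.
p-value = P(Z < 0.452) ≈ 0.6745.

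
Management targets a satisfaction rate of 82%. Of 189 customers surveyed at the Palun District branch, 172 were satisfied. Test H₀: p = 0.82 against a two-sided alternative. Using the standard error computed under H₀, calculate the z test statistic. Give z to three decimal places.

z = 3.222

p̂ = 172/189 = 0.91005.
SE = √(p₀(1−p₀)/n) = √(0.1476/189) = 0.02795.
z = (0.91005 − 0.82)/0.02795 = 0.09005/0.02795 = 3.222.
p-value = 2·P(Z > 3.222) ≈ 0.0013.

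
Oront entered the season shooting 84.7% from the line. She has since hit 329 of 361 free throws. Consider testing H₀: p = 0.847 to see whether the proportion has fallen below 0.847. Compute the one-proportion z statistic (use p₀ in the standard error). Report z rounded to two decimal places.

z = 3.40

p̂ = 329/361 = 0.91136.
SE = √(p₀(1−p₀)/n) = √(0.12959/361) = 0.01895.
z = (0.91136 − 0.847)/0.01895 = 0.06436/0.01895 = 3.40.
p-value = P(Z < 3.397) ≈ 0.9997.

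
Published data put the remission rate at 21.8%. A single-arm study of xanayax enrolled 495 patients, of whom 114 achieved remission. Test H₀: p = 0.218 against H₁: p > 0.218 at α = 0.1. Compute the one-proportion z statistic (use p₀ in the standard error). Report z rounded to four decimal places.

z = 0.6630

p̂ = 114/495 ≈ 0.2303030.
Under H₀, SE = √(0.218·0.782/495) = √(0.000344396) = 0.0185579.
z = (0.2303030 − 0.218)/0.0185579 = 0.0123030/0.0185579 = 0.6630.
p-value = P(Z > 0.663) ≈ 0.2537, so at α = 0.1 we fail to reject H₀.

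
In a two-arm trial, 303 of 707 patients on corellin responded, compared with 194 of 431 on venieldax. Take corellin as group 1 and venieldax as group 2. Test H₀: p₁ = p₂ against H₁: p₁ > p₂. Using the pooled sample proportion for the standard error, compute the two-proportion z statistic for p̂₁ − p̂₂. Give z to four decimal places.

z = -0.7108

p̂₁ = 303/707 ≈ 0.428571, p̂₂ = 194/431 ≈ 0.450116.
Pooled p̂ = (303+194)/(707+431) = 497/1138 = 0.436731.
SE = √(0.245997 × 0.00373461) = 0.030310.
z = (0.428571 − 0.450116)/0.030310 = -0.021545/0.030310 = -0.7108.
p-value = P(Z > -0.711) ≈ 0.7614.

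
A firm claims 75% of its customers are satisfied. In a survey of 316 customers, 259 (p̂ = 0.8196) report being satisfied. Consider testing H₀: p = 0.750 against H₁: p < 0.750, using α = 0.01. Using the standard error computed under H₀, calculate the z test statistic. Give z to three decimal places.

z = 2.858

p̂ = 259/316 = 0.81962.
Under H₀, SE = √(0.75·0.25/316) = √(0.000593354) = 0.02436.
z = (0.81962 − 0.75)/0.02436 = 0.06962/0.02436 = 2.858.
p-value = P(Z < 2.858) ≈ 0.9979, so at α = 0.01 we fail to reject H₀.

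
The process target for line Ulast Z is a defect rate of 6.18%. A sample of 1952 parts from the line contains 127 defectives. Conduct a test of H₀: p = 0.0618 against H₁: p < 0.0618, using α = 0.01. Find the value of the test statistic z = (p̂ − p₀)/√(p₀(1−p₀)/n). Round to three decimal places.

p̂ = 127/1952 = 0.06506.
Under H₀, SE = √(0.0618·0.9382/1952) = √(2.97033e-05) = 0.00545.
z = (0.06506 − 0.0618)/0.00545 = 0.00326/0.00545 = 0.598.
p-value = P(Z < 0.598) ≈ 0.7252, so at α = 0.01 we fail to reject H₀.

z = 0.598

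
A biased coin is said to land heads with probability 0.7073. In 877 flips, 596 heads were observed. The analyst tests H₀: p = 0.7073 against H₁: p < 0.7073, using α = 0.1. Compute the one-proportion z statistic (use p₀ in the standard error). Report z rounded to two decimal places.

p̂ = 596/877 ≈ 0.6796.
Standard error under H₀: √(0.7073×0.2927/877) = 0.0154.
z = (0.6796 − 0.7073)/0.0154 = -0.0277/0.0154 = -1.80.
p-value = P(Z < -1.804) ≈ 0.0357. With α = 0.1, reject H₀.

z = -1.80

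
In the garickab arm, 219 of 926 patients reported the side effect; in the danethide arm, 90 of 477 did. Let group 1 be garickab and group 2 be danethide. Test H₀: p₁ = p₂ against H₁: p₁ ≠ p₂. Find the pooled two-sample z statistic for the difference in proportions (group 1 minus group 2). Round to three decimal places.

p̂₁ = 219/926 ≈ 0.236501, p̂₂ = 90/477 ≈ 0.188679.
Pooled p̂ = (219+90)/(926+477) = 309/1403 = 0.220242.
SE = √(p̂(1−p̂)(1/n₁+1/n₂)) = √(0.220242·0.779758·0.00317635) = √(0.000545492) = 0.023356.
z = (0.236501 − 0.188679)/0.023356 = 0.047822/0.023356 = 2.048.
p-value = 2·P(Z > 2.048) ≈ 0.0406.

z = 2.048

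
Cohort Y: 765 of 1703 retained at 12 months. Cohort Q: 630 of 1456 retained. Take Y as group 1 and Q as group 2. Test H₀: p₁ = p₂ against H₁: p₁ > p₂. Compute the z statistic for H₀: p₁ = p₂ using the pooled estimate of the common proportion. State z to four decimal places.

p̂₁ = 765/1703 ≈ 0.449207, p̂₂ = 630/1456 ≈ 0.432692.
Pooled p̂ = (765+630)/(1703+1456) = 1395/3159 = 0.441595.
SE = √(p̂(1−p̂)(1/n₁+1/n₂)) = √(0.441595·0.558405·0.00127401) = √(0.000314157) = 0.017724.
z = (0.449207 − 0.432692)/0.017724 = 0.016515/0.017724 = 0.9318.

z = 0.9318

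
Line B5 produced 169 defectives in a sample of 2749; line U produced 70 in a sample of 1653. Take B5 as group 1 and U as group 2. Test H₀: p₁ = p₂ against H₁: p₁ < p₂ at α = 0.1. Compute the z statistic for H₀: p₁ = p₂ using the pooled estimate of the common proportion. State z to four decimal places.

p̂₁ = 169/2749 ≈ 0.0614769, p̂₂ = 70/1653 ≈ 0.0423472.
Pooled p̂ = (169+70)/(2749+1653) = 239/4402 = 0.0542935.
SE = √(0.0513457 × 0.000968729) = 0.0070527.
z = (0.0614769 − 0.0423472)/0.0070527 = 0.0191297/0.0070527 = 2.7124.
p-value = P(Z < 2.712) ≈ 0.9967; since p > α = 0.1, fail to reject H₀.

z = 2.7124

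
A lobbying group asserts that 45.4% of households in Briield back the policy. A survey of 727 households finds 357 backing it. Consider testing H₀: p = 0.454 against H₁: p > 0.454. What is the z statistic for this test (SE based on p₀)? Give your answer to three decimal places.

p̂ = 357/727 ≈ 0.491059.
Standard error under H₀: √(0.454×0.546/727) = 0.018465.
z = (0.491059 − 0.454)/0.018465 = 0.037059/0.018465 = 2.007.

z = 2.007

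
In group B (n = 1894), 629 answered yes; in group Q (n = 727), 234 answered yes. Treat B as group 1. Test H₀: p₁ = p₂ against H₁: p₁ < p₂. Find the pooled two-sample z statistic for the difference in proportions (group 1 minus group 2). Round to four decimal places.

z = 0.4990

p̂₁ = 629/1894 = 0.332101, p̂₂ = 234/727 = 0.321871.
Pooled p̂ = (629+234)/(1894+727) = 863/2621 = 0.329264.
SE = √(0.220849 × 0.0019035) = 0.020503.
z = (0.332101 − 0.321871)/0.020503 = 0.010230/0.020503 = 0.4990.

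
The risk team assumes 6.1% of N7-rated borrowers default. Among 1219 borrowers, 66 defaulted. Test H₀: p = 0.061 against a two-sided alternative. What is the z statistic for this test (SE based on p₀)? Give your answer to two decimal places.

z = -1.00

p̂ = 66/1219 = 0.0541.
Standard error under H₀: √(0.061×0.939/1219) = 0.0069.
z = (0.0541 − 0.061)/0.0069 = -0.0069/0.0069 = -1.00.
Two-sided p-value ≈ 2·Φ(−1.000) = 0.3171.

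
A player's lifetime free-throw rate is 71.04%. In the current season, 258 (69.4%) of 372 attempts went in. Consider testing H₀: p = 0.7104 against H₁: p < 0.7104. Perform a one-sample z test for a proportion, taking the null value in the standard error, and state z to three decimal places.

z = -0.717

p̂ = 258/372 ≈ 0.693548.
Standard error under H₀: √(0.7104×0.2896/372) = 0.023517.
z = (0.693548 − 0.7104)/0.023517 = -0.016852/0.023517 = -0.717.
p-value = P(Z < -0.717) ≈ 0.2368.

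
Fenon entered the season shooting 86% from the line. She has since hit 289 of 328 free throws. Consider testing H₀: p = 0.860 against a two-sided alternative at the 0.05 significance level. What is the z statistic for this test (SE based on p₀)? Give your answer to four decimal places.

p̂ = 289/328 = 0.881098.
Standard error under H₀: √(0.86×0.14/328) = 0.019159.
z = (0.881098 − 0.86)/0.019159 = 0.021098/0.019159 = 1.1012.
p-value = 2·P(Z > 1.101) ≈ 0.2708. With α = 0.05, fail to reject H₀.

z = 1.1012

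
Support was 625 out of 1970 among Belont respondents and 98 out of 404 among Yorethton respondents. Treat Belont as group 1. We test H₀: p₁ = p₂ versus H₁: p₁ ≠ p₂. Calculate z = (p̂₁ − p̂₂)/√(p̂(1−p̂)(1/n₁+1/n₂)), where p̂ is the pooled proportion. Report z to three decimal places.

p̂₁ = 625/1970 ≈ 0.317259, p̂₂ = 98/404 ≈ 0.242574.
Pooled p̂ = (625+98)/(1970+404) = 723/2374 = 0.304549.
SE = √(0.211799 × 0.00298286) = 0.025135.
z = (0.317259 − 0.242574)/0.025135 = 0.074685/0.025135 = 2.971.

z = 2.971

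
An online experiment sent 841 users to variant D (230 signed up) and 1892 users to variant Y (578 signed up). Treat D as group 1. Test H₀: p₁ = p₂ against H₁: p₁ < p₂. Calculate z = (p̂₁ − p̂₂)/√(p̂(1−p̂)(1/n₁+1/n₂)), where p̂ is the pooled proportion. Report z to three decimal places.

z = -1.693

p̂₁ = 230/841 ≈ 0.27348, p̂₂ = 578/1892 ≈ 0.30550.
Pooled p̂ = (230+578)/(841+1892) = 808/2733 = 0.29565.
SE = √(p̂(1−p̂)(1/n₁+1/n₂)) = √(0.29565·0.70435·0.0017176) = √(0.000357672) = 0.01891.
z = (0.27348 − 0.30550)/0.01891 = -0.03202/0.01891 = -1.693.
p-value = P(Z < -1.693) ≈ 0.0453.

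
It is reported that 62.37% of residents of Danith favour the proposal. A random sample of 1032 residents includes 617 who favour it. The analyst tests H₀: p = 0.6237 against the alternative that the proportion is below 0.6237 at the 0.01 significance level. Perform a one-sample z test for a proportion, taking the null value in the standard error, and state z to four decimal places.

p̂ = 617/1032 = 0.5978682.
Standard error under H₀: √(0.6237×0.3763/1032) = 0.0150805.
z = (0.5978682 − 0.6237)/0.0150805 = -0.0258318/0.0150805 = -1.7129.
p-value = P(Z < -1.713) ≈ 0.0434, so at α = 0.01 we fail to reject H₀.

z = -1.7129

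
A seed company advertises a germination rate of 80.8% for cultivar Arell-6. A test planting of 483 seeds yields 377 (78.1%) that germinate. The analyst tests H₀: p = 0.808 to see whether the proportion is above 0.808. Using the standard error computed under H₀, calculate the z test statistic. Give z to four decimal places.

p̂ = 377/483 = 0.780538.
Standard error under H₀: √(0.808×0.192/483) = 0.017922.
z = (0.780538 − 0.808)/0.017922 = -0.027462/0.017922 = -1.5323.

z = -1.5323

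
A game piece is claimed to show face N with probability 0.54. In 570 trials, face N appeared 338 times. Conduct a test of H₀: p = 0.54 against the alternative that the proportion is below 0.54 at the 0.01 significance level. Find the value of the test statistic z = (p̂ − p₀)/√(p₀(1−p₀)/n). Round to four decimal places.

p̂ = 338/570 ≈ 0.5929825.
Standard error under H₀: √(0.54×0.46/570) = 0.0208756.
z = (0.5929825 − 0.54)/0.0208756 = 0.0529825/0.0208756 = 2.5380.
p-value = P(Z < 2.538) ≈ 0.9944, so at α = 0.01 we fail to reject H₀.

z = 2.5380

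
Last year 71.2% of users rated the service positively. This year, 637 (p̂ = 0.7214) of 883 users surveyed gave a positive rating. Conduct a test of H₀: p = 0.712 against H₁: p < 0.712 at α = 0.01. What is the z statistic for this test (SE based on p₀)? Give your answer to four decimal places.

p̂ = 637/883 ≈ 0.721404.
SE = √(p₀(1−p₀)/n) = √(0.20506/883) = 0.015239.
z = (0.721404 − 0.712)/0.015239 = 0.009404/0.015239 = 0.6171.
p-value = P(Z < 0.617) ≈ 0.7314; since p > α = 0.01, fail to reject H₀.

z = 0.6171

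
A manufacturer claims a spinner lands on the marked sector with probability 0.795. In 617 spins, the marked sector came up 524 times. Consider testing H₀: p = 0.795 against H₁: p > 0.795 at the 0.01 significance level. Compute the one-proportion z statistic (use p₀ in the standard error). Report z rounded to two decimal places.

p̂ = 524/617 = 0.84927.
Standard error under H₀: √(0.795×0.205/617) = 0.01625.
z = (0.84927 − 0.795)/0.01625 = 0.05427/0.01625 = 3.34.
p-value = P(Z > 3.339) ≈ 0.0004. With α = 0.01, reject H₀.

z = 3.34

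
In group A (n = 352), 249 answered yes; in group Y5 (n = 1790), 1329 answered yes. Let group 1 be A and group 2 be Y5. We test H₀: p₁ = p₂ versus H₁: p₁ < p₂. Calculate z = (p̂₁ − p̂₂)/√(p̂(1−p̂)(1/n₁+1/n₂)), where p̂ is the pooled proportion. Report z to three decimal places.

p̂₁ = 249/352 ≈ 0.70739, p̂₂ = 1329/1790 ≈ 0.74246.
Pooled p̂ = (249+1329)/(352+1790) = 1578/2142 = 0.73669.
SE = √(0.193976 × 0.00339957) = 0.02568.
z = (0.70739 − 0.74246)/0.02568 = -0.03507/0.02568 = -1.366.

z = -1.366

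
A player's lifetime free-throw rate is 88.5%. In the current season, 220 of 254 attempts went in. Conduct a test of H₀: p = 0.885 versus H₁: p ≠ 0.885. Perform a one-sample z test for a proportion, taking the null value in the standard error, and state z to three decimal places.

z = -0.942

p̂ = 220/254 ≈ 0.86614.
SE = √(p₀(1−p₀)/n) = √(0.10177/254) = 0.02002.
z = (0.86614 − 0.885)/0.02002 = -0.01886/0.02002 = -0.942.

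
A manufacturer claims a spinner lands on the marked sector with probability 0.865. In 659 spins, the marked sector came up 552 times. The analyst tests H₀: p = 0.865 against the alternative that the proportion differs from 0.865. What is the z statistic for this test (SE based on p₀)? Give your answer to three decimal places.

z = -2.056

p̂ = 552/659 = 0.83763.
Under H₀, SE = √(0.865·0.135/659) = √(0.0001772) = 0.01331.
z = (0.83763 − 0.865)/0.01331 = -0.02737/0.01331 = -2.056.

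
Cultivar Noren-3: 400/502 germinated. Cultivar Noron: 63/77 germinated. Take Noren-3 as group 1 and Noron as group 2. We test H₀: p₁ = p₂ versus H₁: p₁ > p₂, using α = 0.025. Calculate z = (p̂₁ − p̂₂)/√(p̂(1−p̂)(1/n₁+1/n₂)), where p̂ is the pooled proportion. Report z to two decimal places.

z = -0.44

p̂₁ = 400/502 ≈ 0.7968, p̂₂ = 63/77 ≈ 0.8182.
Pooled p̂ = (400+63)/(502+77) = 463/579 = 0.7997.
SE = √(p̂(1−p̂)(1/n₁+1/n₂)) = √(0.7997·0.2003·0.014979) = √(0.00239975) = 0.0490.
z = (0.7968 − 0.8182)/0.0490 = -0.0214/0.0490 = -0.44.
p-value = P(Z > -0.436) ≈ 0.6687. With α = 0.025, fail to reject H₀.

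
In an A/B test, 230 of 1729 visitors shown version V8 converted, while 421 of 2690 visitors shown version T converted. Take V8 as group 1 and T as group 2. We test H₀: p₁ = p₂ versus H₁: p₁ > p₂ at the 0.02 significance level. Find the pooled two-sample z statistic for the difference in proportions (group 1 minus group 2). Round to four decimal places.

p̂₁ = 230/1729 = 0.133025, p̂₂ = 421/2690 = 0.156506.
Pooled p̂ = (230+421)/(1729+2690) = 651/4419 = 0.147318.
SE = √(p̂(1−p̂)(1/n₁+1/n₂)) = √(0.147318·0.852682·0.000950116) = √(0.00011935) = 0.010925.
z = (0.133025 − 0.156506)/0.010925 = -0.023481/0.010925 = -2.1493.
p-value = P(Z > -2.149) ≈ 0.9842, so at α = 0.02 we fail to reject H₀.

z = -2.1493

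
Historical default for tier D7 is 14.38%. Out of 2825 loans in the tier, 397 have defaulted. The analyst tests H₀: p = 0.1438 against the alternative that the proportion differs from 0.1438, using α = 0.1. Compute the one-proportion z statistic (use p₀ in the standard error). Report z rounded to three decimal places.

p̂ = 397/2825 ≈ 0.14053.
Under H₀, SE = √(0.1438·0.8562/2825) = √(4.35829e-05) = 0.00660.
z = (0.14053 − 0.1438)/0.00660 = -0.00327/0.00660 = -0.495.
Two-sided p-value ≈ 2·Φ(−0.495) = 0.6205, so at α = 0.1 we fail to reject H₀.

z = -0.495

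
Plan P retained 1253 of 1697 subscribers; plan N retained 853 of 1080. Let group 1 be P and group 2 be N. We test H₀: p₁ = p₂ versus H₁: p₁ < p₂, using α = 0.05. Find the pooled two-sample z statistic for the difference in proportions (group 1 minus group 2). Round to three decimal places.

z = -3.088

p̂₁ = 1253/1697 ≈ 0.73836, p̂₂ = 853/1080 ≈ 0.78981.
Pooled p̂ = (1253+853)/(1697+1080) = 2106/2777 = 0.75837.
SE = √(0.183244 × 0.0015152) = 0.01666.
z = (0.73836 − 0.78981)/0.01666 = -0.05145/0.01666 = -3.088.
p-value = P(Z < -3.088) ≈ 0.0010, so at α = 0.05 we reject H₀.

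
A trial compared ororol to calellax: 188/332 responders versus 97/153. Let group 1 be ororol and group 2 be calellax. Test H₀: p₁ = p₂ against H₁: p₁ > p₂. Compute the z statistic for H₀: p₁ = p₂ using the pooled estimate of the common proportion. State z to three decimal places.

z = -1.408

p̂₁ = 188/332 = 0.56627, p̂₂ = 97/153 = 0.63399.
Pooled p̂ = (188+97)/(332+153) = 285/485 = 0.58763.
SE = √(p̂(1−p̂)(1/n₁+1/n₂)) = √(0.58763·0.41237·0.009548) = √(0.00231368) = 0.04810.
z = (0.56627 − 0.63399)/0.04810 = -0.06772/0.04810 = -1.408.
p-value = P(Z > -1.408) ≈ 0.9204.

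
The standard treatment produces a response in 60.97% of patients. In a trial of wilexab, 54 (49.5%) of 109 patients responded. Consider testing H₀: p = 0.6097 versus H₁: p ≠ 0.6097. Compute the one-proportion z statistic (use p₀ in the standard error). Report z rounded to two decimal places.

p̂ = 54/109 = 0.4954.
Under H₀, SE = √(0.6097·0.3903/109) = √(0.00218317) = 0.0467.
z = (0.4954 − 0.6097)/0.0467 = -0.1143/0.0467 = -2.45.

z = -2.45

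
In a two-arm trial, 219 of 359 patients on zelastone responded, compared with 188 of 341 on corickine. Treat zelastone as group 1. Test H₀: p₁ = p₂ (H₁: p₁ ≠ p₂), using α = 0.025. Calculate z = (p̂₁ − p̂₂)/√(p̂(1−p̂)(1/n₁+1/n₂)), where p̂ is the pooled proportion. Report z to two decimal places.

p̂₁ = 219/359 = 0.6100, p̂₂ = 188/341 = 0.5513.
Pooled p̂ = (219+188)/(359+341) = 407/700 = 0.5814.
SE = √(p̂(1−p̂)(1/n₁+1/n₂)) = √(0.5814·0.4186·0.00571807) = √(0.0013916) = 0.0373.
z = (0.6100 − 0.5513)/0.0373 = 0.0587/0.0373 = 1.57.
Two-sided p-value ≈ 2·Φ(−1.574) = 0.1155; since p > α = 0.025, fail to reject H₀.

z = 1.57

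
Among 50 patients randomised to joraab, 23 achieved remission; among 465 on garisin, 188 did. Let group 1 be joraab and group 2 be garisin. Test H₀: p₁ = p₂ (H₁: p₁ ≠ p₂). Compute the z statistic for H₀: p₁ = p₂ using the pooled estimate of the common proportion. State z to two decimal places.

p̂₁ = 23/50 = 0.4600, p̂₂ = 188/465 = 0.4043.
Pooled p̂ = (23+188)/(50+465) = 211/515 = 0.4097.
SE = √(0.241847 × 0.0221505) = 0.0732.
z = (0.4600 − 0.4043)/0.0732 = 0.0557/0.0732 = 0.76.
p-value = 2·P(Z > 0.761) ≈ 0.4467.

z = 0.76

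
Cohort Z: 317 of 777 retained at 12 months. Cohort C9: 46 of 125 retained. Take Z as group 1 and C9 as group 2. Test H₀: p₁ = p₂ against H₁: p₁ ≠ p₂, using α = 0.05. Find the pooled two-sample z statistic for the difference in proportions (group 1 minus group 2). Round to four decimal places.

z = 0.8460

p̂₁ = 317/777 ≈ 0.407979, p̂₂ = 46/125 ≈ 0.368000.
Pooled p̂ = (317+46)/(777+125) = 363/902 = 0.402439.
SE = √(p̂(1−p̂)(1/n₁+1/n₂)) = √(0.402439·0.597561·0.009287) = √(0.00223336) = 0.047258.
z = (0.407979 − 0.368000)/0.047258 = 0.039979/0.047258 = 0.8460.
p-value = 2·P(Z > 0.846) ≈ 0.3976. With α = 0.05, fail to reject H₀.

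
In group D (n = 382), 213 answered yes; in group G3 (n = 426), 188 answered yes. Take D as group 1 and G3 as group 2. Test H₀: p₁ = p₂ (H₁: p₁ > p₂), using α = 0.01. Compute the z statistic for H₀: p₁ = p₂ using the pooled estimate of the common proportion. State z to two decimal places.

p̂₁ = 213/382 = 0.5576, p̂₂ = 188/426 = 0.4413.
Pooled p̂ = (213+188)/(382+426) = 401/808 = 0.4963.
SE = √(0.249986 × 0.00496522) = 0.0352.
z = (0.5576 − 0.4413)/0.0352 = 0.1163/0.0352 = 3.30.
p-value = P(Z > 3.300) ≈ 0.0005. With α = 0.01, reject H₀.

z = 3.30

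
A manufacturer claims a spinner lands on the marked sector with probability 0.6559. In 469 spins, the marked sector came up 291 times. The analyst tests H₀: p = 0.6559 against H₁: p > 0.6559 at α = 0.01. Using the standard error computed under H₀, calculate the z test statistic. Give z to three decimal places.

z = -1.615

p̂ = 291/469 = 0.62047.
Under H₀, SE = √(0.6559·0.3441/469) = √(0.000481226) = 0.02194.
z = (0.62047 − 0.6559)/0.02194 = -0.03543/0.02194 = -1.615.
p-value = P(Z > -1.615) ≈ 0.9469. With α = 0.01, fail to reject H₀.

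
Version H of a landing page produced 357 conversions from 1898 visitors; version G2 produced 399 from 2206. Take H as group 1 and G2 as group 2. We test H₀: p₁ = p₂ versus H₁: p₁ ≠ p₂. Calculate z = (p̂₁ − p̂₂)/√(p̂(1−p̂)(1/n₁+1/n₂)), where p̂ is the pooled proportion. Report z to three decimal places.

z = 0.595

p̂₁ = 357/1898 ≈ 0.18809, p̂₂ = 399/2206 ≈ 0.18087.
Pooled p̂ = (357+399)/(1898+2206) = 756/4104 = 0.18421.
SE = √(0.150277 × 0.00098018) = 0.01214.
z = (0.18809 − 0.18087)/0.01214 = 0.00722/0.01214 = 0.595.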